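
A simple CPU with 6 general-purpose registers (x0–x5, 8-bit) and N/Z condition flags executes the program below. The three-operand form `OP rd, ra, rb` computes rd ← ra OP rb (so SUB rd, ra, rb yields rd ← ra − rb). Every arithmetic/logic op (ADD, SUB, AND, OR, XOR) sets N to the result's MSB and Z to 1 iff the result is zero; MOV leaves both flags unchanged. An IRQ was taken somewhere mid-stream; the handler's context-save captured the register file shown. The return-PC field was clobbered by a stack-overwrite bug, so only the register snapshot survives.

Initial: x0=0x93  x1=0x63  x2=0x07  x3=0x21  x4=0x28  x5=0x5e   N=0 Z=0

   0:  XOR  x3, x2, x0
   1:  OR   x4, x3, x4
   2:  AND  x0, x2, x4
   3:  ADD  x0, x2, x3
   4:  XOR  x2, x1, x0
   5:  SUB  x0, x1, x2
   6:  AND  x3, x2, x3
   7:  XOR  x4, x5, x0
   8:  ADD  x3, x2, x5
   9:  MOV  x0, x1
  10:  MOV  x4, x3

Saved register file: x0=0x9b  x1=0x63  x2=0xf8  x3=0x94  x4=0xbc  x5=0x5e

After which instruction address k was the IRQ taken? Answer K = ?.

after  0: x0=0x93 x1=0x63 x2=0x07 x3=0x94 x4=0x28 x5=0x5e  N=1 Z=0
after  1: x0=0x93 x1=0x63 x2=0x07 x3=0x94 x4=0xbc x5=0x5e  N=1 Z=0
after  2: x0=0x04 x1=0x63 x2=0x07 x3=0x94 x4=0xbc x5=0x5e  N=0 Z=0
after  3: x0=0x9b x1=0x63 x2=0x07 x3=0x94 x4=0xbc x5=0x5e  N=1 Z=0
after  4: x0=0x9b x1=0x63 x2=0xf8 x3=0x94 x4=0xbc x5=0x5e  N=1 Z=0
-- IRQ taken; context saved, return-PC = 5 --

K = 4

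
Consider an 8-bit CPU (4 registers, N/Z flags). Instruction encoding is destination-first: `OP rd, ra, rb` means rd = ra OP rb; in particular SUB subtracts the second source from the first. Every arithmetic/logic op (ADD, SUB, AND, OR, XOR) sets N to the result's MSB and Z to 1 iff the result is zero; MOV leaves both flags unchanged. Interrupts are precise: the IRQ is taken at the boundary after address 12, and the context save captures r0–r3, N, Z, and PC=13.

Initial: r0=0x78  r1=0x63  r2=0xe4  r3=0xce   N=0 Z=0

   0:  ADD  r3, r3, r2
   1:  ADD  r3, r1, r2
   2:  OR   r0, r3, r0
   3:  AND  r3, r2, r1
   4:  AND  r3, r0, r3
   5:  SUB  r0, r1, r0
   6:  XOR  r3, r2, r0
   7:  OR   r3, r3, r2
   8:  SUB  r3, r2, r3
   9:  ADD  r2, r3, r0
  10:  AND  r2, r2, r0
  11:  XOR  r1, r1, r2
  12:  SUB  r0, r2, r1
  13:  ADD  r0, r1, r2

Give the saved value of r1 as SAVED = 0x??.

SAVED = 0x87

after  0: r0=0x78 r1=0x63 r2=0xe4 r3=0xb2  N=1 Z=0
after  1: r0=0x78 r1=0x63 r2=0xe4 r3=0x47  N=0 Z=0
after  2: r0=0x7f r1=0x63 r2=0xe4 r3=0x47  N=0 Z=0
after  3: r0=0x7f r1=0x63 r2=0xe4 r3=0x60  N=0 Z=0
after  4: r0=0x7f r1=0x63 r2=0xe4 r3=0x60  N=0 Z=0
after  5: r0=0xe4 r1=0x63 r2=0xe4 r3=0x60  N=1 Z=0
after  6: r0=0xe4 r1=0x63 r2=0xe4 r3=0x00  N=0 Z=1
after  7: r0=0xe4 r1=0x63 r2=0xe4 r3=0xe4  N=1 Z=0
after  8: r0=0xe4 r1=0x63 r2=0xe4 r3=0x00  N=0 Z=1
after  9: r0=0xe4 r1=0x63 r2=0xe4 r3=0x00  N=1 Z=0
after 10: r0=0xe4 r1=0x63 r2=0xe4 r3=0x00  N=1 Z=0
after 11: r0=0xe4 r1=0x87 r2=0xe4 r3=0x00  N=1 Z=0
after 12: r0=0x5d r1=0x87 r2=0xe4 r3=0x00  N=0 Z=0
-- IRQ taken; context saved, return-PC = 13 --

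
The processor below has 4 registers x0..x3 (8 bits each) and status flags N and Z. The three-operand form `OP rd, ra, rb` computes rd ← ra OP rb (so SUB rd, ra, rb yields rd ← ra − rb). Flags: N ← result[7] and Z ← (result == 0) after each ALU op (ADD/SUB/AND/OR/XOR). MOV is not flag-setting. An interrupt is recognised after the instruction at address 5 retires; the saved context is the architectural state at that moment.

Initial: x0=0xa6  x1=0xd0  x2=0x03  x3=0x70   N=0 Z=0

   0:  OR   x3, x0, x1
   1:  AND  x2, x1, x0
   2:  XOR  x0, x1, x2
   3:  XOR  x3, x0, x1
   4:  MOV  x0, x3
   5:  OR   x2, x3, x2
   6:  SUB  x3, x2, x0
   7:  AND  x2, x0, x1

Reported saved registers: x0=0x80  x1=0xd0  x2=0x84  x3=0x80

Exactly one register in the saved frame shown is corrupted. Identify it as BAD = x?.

BAD = x2

after  0: x0=0xa6 x1=0xd0 x2=0x03 x3=0xf6  N=1 Z=0
after  1: x0=0xa6 x1=0xd0 x2=0x80 x3=0xf6  N=1 Z=0
after  2: x0=0x50 x1=0xd0 x2=0x80 x3=0xf6  N=0 Z=0
after  3: x0=0x50 x1=0xd0 x2=0x80 x3=0x80  N=1 Z=0
after  4: x0=0x80 x1=0xd0 x2=0x80 x3=0x80  N=1 Z=0
after  5: x0=0x80 x1=0xd0 x2=0x80 x3=0x80  N=1 Z=0
-- IRQ taken; context saved, return-PC = 6 --
mismatch: x2: reported 0x84 vs actual 0x80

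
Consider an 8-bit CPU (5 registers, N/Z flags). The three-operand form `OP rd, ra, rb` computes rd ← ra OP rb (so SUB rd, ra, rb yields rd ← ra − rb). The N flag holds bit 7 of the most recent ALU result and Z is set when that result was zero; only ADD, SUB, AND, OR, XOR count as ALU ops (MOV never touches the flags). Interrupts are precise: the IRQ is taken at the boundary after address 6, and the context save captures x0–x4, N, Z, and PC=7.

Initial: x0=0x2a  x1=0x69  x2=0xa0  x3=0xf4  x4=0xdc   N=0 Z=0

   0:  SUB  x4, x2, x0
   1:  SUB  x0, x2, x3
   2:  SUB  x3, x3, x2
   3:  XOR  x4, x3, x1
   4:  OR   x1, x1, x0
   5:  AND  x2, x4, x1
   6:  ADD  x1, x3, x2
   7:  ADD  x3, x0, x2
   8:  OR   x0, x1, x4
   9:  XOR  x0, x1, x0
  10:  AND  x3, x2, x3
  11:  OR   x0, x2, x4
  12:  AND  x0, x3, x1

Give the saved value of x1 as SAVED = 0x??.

SAVED = 0x81

after  0: x0=0x2a x1=0x69 x2=0xa0 x3=0xf4 x4=0x76  N=0 Z=0
after  1: x0=0xac x1=0x69 x2=0xa0 x3=0xf4 x4=0x76  N=1 Z=0
after  2: x0=0xac x1=0x69 x2=0xa0 x3=0x54 x4=0x76  N=0 Z=0
after  3: x0=0xac x1=0x69 x2=0xa0 x3=0x54 x4=0x3d  N=0 Z=0
after  4: x0=0xac x1=0xed x2=0xa0 x3=0x54 x4=0x3d  N=1 Z=0
after  5: x0=0xac x1=0xed x2=0x2d x3=0x54 x4=0x3d  N=0 Z=0
after  6: x0=0xac x1=0x81 x2=0x2d x3=0x54 x4=0x3d  N=1 Z=0
-- IRQ taken; context saved, return-PC = 7 --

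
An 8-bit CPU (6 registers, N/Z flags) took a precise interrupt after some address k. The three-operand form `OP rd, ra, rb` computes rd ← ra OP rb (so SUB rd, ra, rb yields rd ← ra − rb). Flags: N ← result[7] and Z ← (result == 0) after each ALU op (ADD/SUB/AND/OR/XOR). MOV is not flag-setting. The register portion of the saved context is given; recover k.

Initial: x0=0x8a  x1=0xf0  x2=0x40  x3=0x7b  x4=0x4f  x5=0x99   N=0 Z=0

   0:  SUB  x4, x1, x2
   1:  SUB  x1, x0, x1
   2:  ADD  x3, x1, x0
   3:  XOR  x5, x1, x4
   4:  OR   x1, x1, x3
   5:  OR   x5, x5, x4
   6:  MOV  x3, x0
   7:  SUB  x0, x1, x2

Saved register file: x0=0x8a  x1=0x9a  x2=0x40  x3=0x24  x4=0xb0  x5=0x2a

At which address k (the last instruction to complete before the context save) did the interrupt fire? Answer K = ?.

after  0: x0=0x8a x1=0xf0 x2=0x40 x3=0x7b x4=0xb0 x5=0x99  N=1 Z=0
after  1: x0=0x8a x1=0x9a x2=0x40 x3=0x7b x4=0xb0 x5=0x99  N=1 Z=0
after  2: x0=0x8a x1=0x9a x2=0x40 x3=0x24 x4=0xb0 x5=0x99  N=0 Z=0
after  3: x0=0x8a x1=0x9a x2=0x40 x3=0x24 x4=0xb0 x5=0x2a  N=0 Z=0
-- IRQ taken; context saved, return-PC = 4 --

K = 3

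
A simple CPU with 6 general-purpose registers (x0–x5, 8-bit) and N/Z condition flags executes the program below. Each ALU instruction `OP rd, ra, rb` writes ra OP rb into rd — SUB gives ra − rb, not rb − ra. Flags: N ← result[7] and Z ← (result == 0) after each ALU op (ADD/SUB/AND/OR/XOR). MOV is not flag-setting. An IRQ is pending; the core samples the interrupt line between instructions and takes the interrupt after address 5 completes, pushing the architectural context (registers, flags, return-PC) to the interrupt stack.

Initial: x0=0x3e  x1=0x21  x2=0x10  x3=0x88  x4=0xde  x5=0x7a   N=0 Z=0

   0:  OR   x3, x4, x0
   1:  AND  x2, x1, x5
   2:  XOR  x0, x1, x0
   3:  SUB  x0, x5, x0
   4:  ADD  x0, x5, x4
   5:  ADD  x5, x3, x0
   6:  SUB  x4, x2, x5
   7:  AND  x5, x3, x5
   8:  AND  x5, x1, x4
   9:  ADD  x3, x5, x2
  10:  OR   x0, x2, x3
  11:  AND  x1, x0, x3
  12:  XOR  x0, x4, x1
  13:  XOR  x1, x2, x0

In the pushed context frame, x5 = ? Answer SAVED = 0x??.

after  0: x0=0x3e x1=0x21 x2=0x10 x3=0xfe x4=0xde x5=0x7a  N=1 Z=0
after  1: x0=0x3e x1=0x21 x2=0x20 x3=0xfe x4=0xde x5=0x7a  N=0 Z=0
after  2: x0=0x1f x1=0x21 x2=0x20 x3=0xfe x4=0xde x5=0x7a  N=0 Z=0
after  3: x0=0x5b x1=0x21 x2=0x20 x3=0xfe x4=0xde x5=0x7a  N=0 Z=0
after  4: x0=0x58 x1=0x21 x2=0x20 x3=0xfe x4=0xde x5=0x7a  N=0 Z=0
after  5: x0=0x58 x1=0x21 x2=0x20 x3=0xfe x4=0xde x5=0x56  N=0 Z=0
-- IRQ taken; context saved, return-PC = 6 --

SAVED = 0x56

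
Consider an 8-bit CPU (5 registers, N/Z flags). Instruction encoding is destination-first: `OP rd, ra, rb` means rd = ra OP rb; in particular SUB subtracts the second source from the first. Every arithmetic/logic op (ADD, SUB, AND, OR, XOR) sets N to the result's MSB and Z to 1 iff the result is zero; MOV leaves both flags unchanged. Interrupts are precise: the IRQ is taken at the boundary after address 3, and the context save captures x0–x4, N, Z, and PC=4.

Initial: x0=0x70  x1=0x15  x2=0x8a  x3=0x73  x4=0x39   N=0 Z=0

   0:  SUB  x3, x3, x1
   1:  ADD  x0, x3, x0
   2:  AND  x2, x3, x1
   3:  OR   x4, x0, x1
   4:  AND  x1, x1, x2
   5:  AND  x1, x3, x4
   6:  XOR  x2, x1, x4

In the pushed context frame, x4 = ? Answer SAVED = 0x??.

SAVED = 0xdf

after  0: x0=0x70 x1=0x15 x2=0x8a x3=0x5e x4=0x39  N=0 Z=0
after  1: x0=0xce x1=0x15 x2=0x8a x3=0x5e x4=0x39  N=1 Z=0
after  2: x0=0xce x1=0x15 x2=0x14 x3=0x5e x4=0x39  N=0 Z=0
after  3: x0=0xce x1=0x15 x2=0x14 x3=0x5e x4=0xdf  N=1 Z=0
-- IRQ taken; context saved, return-PC = 4 --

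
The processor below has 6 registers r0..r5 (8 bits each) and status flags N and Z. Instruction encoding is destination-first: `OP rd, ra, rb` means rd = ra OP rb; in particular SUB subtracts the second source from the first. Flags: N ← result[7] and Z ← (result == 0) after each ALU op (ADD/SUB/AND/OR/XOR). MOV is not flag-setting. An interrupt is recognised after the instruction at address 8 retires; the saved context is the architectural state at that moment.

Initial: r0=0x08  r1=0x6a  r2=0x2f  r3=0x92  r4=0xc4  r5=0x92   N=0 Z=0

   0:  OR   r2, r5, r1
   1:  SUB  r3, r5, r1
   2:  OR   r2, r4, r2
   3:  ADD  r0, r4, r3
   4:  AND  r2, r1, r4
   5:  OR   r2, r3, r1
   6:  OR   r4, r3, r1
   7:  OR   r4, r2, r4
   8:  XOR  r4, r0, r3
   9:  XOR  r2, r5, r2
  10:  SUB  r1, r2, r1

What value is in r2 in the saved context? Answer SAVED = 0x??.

after  0: r0=0x08 r1=0x6a r2=0xfa r3=0x92 r4=0xc4 r5=0x92  N=1 Z=0
after  1: r0=0x08 r1=0x6a r2=0xfa r3=0x28 r4=0xc4 r5=0x92  N=0 Z=0
after  2: r0=0x08 r1=0x6a r2=0xfe r3=0x28 r4=0xc4 r5=0x92  N=1 Z=0
after  3: r0=0xec r1=0x6a r2=0xfe r3=0x28 r4=0xc4 r5=0x92  N=1 Z=0
after  4: r0=0xec r1=0x6a r2=0x40 r3=0x28 r4=0xc4 r5=0x92  N=0 Z=0
after  5: r0=0xec r1=0x6a r2=0x6a r3=0x28 r4=0xc4 r5=0x92  N=0 Z=0
after  6: r0=0xec r1=0x6a r2=0x6a r3=0x28 r4=0x6a r5=0x92  N=0 Z=0
after  7: r0=0xec r1=0x6a r2=0x6a r3=0x28 r4=0x6a r5=0x92  N=0 Z=0
after  8: r0=0xec r1=0x6a r2=0x6a r3=0x28 r4=0xc4 r5=0x92  N=1 Z=0
-- IRQ taken; context saved, return-PC = 9 --

SAVED = 0x6a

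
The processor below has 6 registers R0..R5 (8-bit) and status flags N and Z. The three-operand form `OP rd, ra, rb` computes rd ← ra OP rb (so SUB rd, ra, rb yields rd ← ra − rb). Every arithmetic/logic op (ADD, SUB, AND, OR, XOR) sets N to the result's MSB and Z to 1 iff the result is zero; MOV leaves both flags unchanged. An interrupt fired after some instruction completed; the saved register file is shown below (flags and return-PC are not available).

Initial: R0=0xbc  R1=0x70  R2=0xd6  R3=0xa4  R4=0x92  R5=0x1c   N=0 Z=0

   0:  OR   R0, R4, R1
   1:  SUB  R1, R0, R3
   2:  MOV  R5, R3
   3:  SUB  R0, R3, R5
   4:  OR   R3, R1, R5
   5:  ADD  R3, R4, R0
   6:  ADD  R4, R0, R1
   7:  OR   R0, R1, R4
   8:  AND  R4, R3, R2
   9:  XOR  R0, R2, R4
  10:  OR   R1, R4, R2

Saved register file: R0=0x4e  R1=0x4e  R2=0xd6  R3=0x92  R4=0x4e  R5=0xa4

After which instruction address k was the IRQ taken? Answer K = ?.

after  0: R0=0xf2 R1=0x70 R2=0xd6 R3=0xa4 R4=0x92 R5=0x1c  N=1 Z=0
after  1: R0=0xf2 R1=0x4e R2=0xd6 R3=0xa4 R4=0x92 R5=0x1c  N=0 Z=0
after  2: R0=0xf2 R1=0x4e R2=0xd6 R3=0xa4 R4=0x92 R5=0xa4  N=0 Z=0
after  3: R0=0x00 R1=0x4e R2=0xd6 R3=0xa4 R4=0x92 R5=0xa4  N=0 Z=1
after  4: R0=0x00 R1=0x4e R2=0xd6 R3=0xee R4=0x92 R5=0xa4  N=1 Z=0
after  5: R0=0x00 R1=0x4e R2=0xd6 R3=0x92 R4=0x92 R5=0xa4  N=1 Z=0
after  6: R0=0x00 R1=0x4e R2=0xd6 R3=0x92 R4=0x4e R5=0xa4  N=0 Z=0
after  7: R0=0x4e R1=0x4e R2=0xd6 R3=0x92 R4=0x4e R5=0xa4  N=0 Z=0
-- IRQ taken; context saved, return-PC = 8 --

K = 7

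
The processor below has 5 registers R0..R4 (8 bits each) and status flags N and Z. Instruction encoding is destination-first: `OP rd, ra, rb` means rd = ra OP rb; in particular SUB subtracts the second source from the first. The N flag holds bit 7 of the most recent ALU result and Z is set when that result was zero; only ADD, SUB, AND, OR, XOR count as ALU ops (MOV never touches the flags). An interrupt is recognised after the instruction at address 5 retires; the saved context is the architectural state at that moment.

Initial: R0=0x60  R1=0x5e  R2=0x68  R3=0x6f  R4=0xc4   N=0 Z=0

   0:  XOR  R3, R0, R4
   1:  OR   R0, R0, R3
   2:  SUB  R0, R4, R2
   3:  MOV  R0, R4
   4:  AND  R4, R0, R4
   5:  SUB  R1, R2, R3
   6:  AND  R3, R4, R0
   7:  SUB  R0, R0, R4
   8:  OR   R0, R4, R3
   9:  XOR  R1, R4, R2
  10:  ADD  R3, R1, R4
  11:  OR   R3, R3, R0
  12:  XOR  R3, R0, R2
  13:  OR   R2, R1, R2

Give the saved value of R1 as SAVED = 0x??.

SAVED = 0xc4

after  0: R0=0x60 R1=0x5e R2=0x68 R3=0xa4 R4=0xc4  N=1 Z=0
after  1: R0=0xe4 R1=0x5e R2=0x68 R3=0xa4 R4=0xc4  N=1 Z=0
after  2: R0=0x5c R1=0x5e R2=0x68 R3=0xa4 R4=0xc4  N=0 Z=0
after  3: R0=0xc4 R1=0x5e R2=0x68 R3=0xa4 R4=0xc4  N=0 Z=0
after  4: R0=0xc4 R1=0x5e R2=0x68 R3=0xa4 R4=0xc4  N=1 Z=0
after  5: R0=0xc4 R1=0xc4 R2=0x68 R3=0xa4 R4=0xc4  N=1 Z=0
-- IRQ taken; context saved, return-PC = 6 --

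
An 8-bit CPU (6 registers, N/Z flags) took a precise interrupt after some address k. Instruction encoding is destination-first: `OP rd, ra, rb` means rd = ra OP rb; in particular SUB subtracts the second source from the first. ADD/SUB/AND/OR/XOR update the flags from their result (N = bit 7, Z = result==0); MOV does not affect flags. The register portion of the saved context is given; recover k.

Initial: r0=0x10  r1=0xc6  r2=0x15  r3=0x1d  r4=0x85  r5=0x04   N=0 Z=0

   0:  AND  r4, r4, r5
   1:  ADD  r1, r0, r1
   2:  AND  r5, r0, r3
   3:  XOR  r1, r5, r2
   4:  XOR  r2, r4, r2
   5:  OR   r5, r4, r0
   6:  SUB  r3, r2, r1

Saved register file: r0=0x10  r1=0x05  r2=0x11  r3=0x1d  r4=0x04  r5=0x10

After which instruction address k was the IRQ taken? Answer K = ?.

K = 4

after  0: r0=0x10 r1=0xc6 r2=0x15 r3=0x1d r4=0x04 r5=0x04  N=0 Z=0
after  1: r0=0x10 r1=0xd6 r2=0x15 r3=0x1d r4=0x04 r5=0x04  N=1 Z=0
after  2: r0=0x10 r1=0xd6 r2=0x15 r3=0x1d r4=0x04 r5=0x10  N=0 Z=0
after  3: r0=0x10 r1=0x05 r2=0x15 r3=0x1d r4=0x04 r5=0x10  N=0 Z=0
after  4: r0=0x10 r1=0x05 r2=0x11 r3=0x1d r4=0x04 r5=0x10  N=0 Z=0
-- IRQ taken; context saved, return-PC = 5 --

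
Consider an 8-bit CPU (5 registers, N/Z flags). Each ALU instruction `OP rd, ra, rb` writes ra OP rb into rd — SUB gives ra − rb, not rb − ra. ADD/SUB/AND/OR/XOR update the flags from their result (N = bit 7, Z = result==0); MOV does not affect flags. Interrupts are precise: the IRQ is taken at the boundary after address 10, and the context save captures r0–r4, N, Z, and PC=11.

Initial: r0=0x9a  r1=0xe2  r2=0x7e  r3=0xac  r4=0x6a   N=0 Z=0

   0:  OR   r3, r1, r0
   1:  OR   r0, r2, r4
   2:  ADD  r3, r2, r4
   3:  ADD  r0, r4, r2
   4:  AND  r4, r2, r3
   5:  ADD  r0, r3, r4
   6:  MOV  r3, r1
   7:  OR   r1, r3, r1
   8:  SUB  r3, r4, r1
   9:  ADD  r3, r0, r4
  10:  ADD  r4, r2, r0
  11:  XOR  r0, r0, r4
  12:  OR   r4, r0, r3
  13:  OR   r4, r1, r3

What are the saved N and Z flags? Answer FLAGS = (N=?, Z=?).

after  0: r0=0x9a r1=0xe2 r2=0x7e r3=0xfa r4=0x6a  N=1 Z=0
after  1: r0=0x7e r1=0xe2 r2=0x7e r3=0xfa r4=0x6a  N=0 Z=0
after  2: r0=0x7e r1=0xe2 r2=0x7e r3=0xe8 r4=0x6a  N=1 Z=0
after  3: r0=0xe8 r1=0xe2 r2=0x7e r3=0xe8 r4=0x6a  N=1 Z=0
after  4: r0=0xe8 r1=0xe2 r2=0x7e r3=0xe8 r4=0x68  N=0 Z=0
after  5: r0=0x50 r1=0xe2 r2=0x7e r3=0xe8 r4=0x68  N=0 Z=0
after  6: r0=0x50 r1=0xe2 r2=0x7e r3=0xe2 r4=0x68  N=0 Z=0
after  7: r0=0x50 r1=0xe2 r2=0x7e r3=0xe2 r4=0x68  N=1 Z=0
after  8: r0=0x50 r1=0xe2 r2=0x7e r3=0x86 r4=0x68  N=1 Z=0
after  9: r0=0x50 r1=0xe2 r2=0x7e r3=0xb8 r4=0x68  N=1 Z=0
after 10: r0=0x50 r1=0xe2 r2=0x7e r3=0xb8 r4=0xce  N=1 Z=0
-- IRQ taken; context saved, return-PC = 11 --

FLAGS = (N=1, Z=0)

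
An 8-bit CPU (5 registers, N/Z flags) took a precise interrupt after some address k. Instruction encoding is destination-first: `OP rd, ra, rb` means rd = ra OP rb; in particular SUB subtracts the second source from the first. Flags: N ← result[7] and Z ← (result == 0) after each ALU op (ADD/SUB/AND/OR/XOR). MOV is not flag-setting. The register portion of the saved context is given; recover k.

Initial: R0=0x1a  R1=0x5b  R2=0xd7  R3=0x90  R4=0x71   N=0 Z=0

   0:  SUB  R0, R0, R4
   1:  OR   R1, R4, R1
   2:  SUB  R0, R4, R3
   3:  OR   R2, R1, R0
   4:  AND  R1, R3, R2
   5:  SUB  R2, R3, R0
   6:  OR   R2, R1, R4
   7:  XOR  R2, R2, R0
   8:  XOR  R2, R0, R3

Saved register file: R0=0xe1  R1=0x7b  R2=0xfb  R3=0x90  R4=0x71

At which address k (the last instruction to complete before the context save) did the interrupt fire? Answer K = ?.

K = 3

after  0: R0=0xa9 R1=0x5b R2=0xd7 R3=0x90 R4=0x71  N=1 Z=0
after  1: R0=0xa9 R1=0x7b R2=0xd7 R3=0x90 R4=0x71  N=0 Z=0
after  2: R0=0xe1 R1=0x7b R2=0xd7 R3=0x90 R4=0x71  N=1 Z=0
after  3: R0=0xe1 R1=0x7b R2=0xfb R3=0x90 R4=0x71  N=1 Z=0
-- IRQ taken; context saved, return-PC = 4 --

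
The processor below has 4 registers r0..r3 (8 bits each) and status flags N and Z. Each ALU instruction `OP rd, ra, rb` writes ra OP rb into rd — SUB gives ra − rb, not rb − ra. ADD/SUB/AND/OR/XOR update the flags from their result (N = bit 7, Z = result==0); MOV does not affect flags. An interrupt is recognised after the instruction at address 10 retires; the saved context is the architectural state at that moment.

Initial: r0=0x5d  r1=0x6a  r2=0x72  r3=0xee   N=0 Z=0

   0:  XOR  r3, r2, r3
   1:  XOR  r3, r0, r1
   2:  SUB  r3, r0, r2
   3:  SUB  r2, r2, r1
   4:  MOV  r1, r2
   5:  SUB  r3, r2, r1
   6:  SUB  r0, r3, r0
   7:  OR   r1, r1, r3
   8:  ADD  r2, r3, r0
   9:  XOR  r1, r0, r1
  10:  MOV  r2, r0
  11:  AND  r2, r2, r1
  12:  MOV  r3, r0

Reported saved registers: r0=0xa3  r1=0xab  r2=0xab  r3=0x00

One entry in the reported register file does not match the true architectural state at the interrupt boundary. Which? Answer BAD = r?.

BAD = r2

after  0: r0=0x5d r1=0x6a r2=0x72 r3=0x9c  N=1 Z=0
after  1: r0=0x5d r1=0x6a r2=0x72 r3=0x37  N=0 Z=0
after  2: r0=0x5d r1=0x6a r2=0x72 r3=0xeb  N=1 Z=0
after  3: r0=0x5d r1=0x6a r2=0x08 r3=0xeb  N=0 Z=0
after  4: r0=0x5d r1=0x08 r2=0x08 r3=0xeb  N=0 Z=0
after  5: r0=0x5d r1=0x08 r2=0x08 r3=0x00  N=0 Z=1
after  6: r0=0xa3 r1=0x08 r2=0x08 r3=0x00  N=1 Z=0
after  7: r0=0xa3 r1=0x08 r2=0x08 r3=0x00  N=0 Z=0
after  8: r0=0xa3 r1=0x08 r2=0xa3 r3=0x00  N=1 Z=0
after  9: r0=0xa3 r1=0xab r2=0xa3 r3=0x00  N=1 Z=0
after 10: r0=0xa3 r1=0xab r2=0xa3 r3=0x00  N=1 Z=0
-- IRQ taken; context saved, return-PC = 11 --
mismatch: r2: reported 0xab vs actual 0xa3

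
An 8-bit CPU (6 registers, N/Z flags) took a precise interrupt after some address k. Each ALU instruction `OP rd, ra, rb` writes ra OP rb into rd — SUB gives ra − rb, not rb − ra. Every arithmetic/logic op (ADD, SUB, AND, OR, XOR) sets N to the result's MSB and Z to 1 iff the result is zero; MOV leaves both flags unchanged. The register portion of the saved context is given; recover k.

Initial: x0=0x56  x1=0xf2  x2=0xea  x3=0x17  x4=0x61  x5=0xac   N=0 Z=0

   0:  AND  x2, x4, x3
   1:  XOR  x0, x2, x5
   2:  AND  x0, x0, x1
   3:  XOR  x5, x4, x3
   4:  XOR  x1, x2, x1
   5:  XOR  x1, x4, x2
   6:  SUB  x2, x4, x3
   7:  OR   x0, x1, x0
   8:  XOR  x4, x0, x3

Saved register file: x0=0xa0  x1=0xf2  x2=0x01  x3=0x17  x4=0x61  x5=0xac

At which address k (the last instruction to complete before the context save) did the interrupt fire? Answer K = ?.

after  0: x0=0x56 x1=0xf2 x2=0x01 x3=0x17 x4=0x61 x5=0xac  N=0 Z=0
after  1: x0=0xad x1=0xf2 x2=0x01 x3=0x17 x4=0x61 x5=0xac  N=1 Z=0
after  2: x0=0xa0 x1=0xf2 x2=0x01 x3=0x17 x4=0x61 x5=0xac  N=1 Z=0
-- IRQ taken; context saved, return-PC = 3 --

K = 2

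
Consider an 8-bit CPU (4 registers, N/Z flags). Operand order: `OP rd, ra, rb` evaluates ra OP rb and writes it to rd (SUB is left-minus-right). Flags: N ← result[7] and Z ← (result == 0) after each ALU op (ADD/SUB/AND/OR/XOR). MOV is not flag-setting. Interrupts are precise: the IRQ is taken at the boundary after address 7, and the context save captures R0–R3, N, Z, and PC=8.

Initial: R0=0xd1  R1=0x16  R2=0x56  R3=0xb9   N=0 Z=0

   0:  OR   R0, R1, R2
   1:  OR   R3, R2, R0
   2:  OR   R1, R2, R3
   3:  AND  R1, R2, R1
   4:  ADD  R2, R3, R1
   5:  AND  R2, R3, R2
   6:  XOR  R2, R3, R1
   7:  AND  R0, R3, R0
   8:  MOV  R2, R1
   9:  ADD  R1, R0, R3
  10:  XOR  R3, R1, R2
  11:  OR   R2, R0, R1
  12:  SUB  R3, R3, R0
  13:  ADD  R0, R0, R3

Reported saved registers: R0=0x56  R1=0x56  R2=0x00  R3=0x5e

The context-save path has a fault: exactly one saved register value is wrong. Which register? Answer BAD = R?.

after  0: R0=0x56 R1=0x16 R2=0x56 R3=0xb9  N=0 Z=0
after  1: R0=0x56 R1=0x16 R2=0x56 R3=0x56  N=0 Z=0
after  2: R0=0x56 R1=0x56 R2=0x56 R3=0x56  N=0 Z=0
after  3: R0=0x56 R1=0x56 R2=0x56 R3=0x56  N=0 Z=0
after  4: R0=0x56 R1=0x56 R2=0xac R3=0x56  N=1 Z=0
after  5: R0=0x56 R1=0x56 R2=0x04 R3=0x56  N=0 Z=0
after  6: R0=0x56 R1=0x56 R2=0x00 R3=0x56  N=0 Z=1
after  7: R0=0x56 R1=0x56 R2=0x00 R3=0x56  N=0 Z=0
-- IRQ taken; context saved, return-PC = 8 --
mismatch: R3: reported 0x5e vs actual 0x56

BAD = R3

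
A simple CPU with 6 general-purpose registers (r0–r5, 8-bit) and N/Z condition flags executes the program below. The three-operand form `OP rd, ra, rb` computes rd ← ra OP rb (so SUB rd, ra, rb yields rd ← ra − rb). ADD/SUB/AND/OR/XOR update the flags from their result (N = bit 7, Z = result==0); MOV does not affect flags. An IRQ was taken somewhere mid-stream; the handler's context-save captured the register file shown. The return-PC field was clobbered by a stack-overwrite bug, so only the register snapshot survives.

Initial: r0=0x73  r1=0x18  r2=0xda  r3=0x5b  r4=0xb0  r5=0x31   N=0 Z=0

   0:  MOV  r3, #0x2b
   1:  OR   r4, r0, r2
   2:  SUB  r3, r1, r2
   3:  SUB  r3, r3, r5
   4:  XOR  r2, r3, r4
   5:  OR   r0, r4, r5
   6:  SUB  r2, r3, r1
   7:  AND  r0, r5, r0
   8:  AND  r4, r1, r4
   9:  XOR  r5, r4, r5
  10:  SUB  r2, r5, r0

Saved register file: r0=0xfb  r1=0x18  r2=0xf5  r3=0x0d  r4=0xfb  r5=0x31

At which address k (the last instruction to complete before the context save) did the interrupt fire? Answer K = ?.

after  0: r0=0x73 r1=0x18 r2=0xda r3=0x2b r4=0xb0 r5=0x31  N=0 Z=0
after  1: r0=0x73 r1=0x18 r2=0xda r3=0x2b r4=0xfb r5=0x31  N=1 Z=0
after  2: r0=0x73 r1=0x18 r2=0xda r3=0x3e r4=0xfb r5=0x31  N=0 Z=0
after  3: r0=0x73 r1=0x18 r2=0xda r3=0x0d r4=0xfb r5=0x31  N=0 Z=0
after  4: r0=0x73 r1=0x18 r2=0xf6 r3=0x0d r4=0xfb r5=0x31  N=1 Z=0
after  5: r0=0xfb r1=0x18 r2=0xf6 r3=0x0d r4=0xfb r5=0x31  N=1 Z=0
after  6: r0=0xfb r1=0x18 r2=0xf5 r3=0x0d r4=0xfb r5=0x31  N=1 Z=0
-- IRQ taken; context saved, return-PC = 7 --

K = 6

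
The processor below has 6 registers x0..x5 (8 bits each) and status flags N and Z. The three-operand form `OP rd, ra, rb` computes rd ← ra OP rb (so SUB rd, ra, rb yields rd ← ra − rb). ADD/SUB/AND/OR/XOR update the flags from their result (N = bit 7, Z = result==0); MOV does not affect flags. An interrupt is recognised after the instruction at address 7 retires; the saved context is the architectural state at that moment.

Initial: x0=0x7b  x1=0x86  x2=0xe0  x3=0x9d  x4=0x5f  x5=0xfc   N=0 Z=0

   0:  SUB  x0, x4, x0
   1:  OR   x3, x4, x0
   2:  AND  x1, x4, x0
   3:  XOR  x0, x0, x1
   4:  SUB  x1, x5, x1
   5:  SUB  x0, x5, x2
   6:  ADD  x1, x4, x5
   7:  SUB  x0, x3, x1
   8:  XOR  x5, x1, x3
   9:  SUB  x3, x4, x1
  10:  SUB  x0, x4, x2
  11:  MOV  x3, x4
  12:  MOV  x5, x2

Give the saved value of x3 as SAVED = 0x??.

after  0: x0=0xe4 x1=0x86 x2=0xe0 x3=0x9d x4=0x5f x5=0xfc  N=1 Z=0
after  1: x0=0xe4 x1=0x86 x2=0xe0 x3=0xff x4=0x5f x5=0xfc  N=1 Z=0
after  2: x0=0xe4 x1=0x44 x2=0xe0 x3=0xff x4=0x5f x5=0xfc  N=0 Z=0
after  3: x0=0xa0 x1=0x44 x2=0xe0 x3=0xff x4=0x5f x5=0xfc  N=1 Z=0
after  4: x0=0xa0 x1=0xb8 x2=0xe0 x3=0xff x4=0x5f x5=0xfc  N=1 Z=0
after  5: x0=0x1c x1=0xb8 x2=0xe0 x3=0xff x4=0x5f x5=0xfc  N=0 Z=0
after  6: x0=0x1c x1=0x5b x2=0xe0 x3=0xff x4=0x5f x5=0xfc  N=0 Z=0
after  7: x0=0xa4 x1=0x5b x2=0xe0 x3=0xff x4=0x5f x5=0xfc  N=1 Z=0
-- IRQ taken; context saved, return-PC = 8 --

SAVED = 0xff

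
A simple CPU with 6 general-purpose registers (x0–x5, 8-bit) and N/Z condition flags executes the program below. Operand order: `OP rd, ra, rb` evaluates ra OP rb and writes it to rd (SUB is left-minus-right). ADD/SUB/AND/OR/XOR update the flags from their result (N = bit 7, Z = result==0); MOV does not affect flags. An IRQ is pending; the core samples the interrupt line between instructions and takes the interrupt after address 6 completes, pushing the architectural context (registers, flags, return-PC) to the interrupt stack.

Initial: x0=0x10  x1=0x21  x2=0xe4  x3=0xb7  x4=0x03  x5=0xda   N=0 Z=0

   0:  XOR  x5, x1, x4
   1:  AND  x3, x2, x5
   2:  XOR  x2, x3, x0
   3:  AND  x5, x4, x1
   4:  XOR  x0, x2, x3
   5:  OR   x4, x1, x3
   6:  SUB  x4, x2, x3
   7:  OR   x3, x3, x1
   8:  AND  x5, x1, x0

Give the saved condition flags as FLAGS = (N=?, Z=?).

FLAGS = (N=0, Z=0)

after  0: x0=0x10 x1=0x21 x2=0xe4 x3=0xb7 x4=0x03 x5=0x22  N=0 Z=0
after  1: x0=0x10 x1=0x21 x2=0xe4 x3=0x20 x4=0x03 x5=0x22  N=0 Z=0
after  2: x0=0x10 x1=0x21 x2=0x30 x3=0x20 x4=0x03 x5=0x22  N=0 Z=0
after  3: x0=0x10 x1=0x21 x2=0x30 x3=0x20 x4=0x03 x5=0x01  N=0 Z=0
after  4: x0=0x10 x1=0x21 x2=0x30 x3=0x20 x4=0x03 x5=0x01  N=0 Z=0
after  5: x0=0x10 x1=0x21 x2=0x30 x3=0x20 x4=0x21 x5=0x01  N=0 Z=0
after  6: x0=0x10 x1=0x21 x2=0x30 x3=0x20 x4=0x10 x5=0x01  N=0 Z=0
-- IRQ taken; context saved, return-PC = 7 --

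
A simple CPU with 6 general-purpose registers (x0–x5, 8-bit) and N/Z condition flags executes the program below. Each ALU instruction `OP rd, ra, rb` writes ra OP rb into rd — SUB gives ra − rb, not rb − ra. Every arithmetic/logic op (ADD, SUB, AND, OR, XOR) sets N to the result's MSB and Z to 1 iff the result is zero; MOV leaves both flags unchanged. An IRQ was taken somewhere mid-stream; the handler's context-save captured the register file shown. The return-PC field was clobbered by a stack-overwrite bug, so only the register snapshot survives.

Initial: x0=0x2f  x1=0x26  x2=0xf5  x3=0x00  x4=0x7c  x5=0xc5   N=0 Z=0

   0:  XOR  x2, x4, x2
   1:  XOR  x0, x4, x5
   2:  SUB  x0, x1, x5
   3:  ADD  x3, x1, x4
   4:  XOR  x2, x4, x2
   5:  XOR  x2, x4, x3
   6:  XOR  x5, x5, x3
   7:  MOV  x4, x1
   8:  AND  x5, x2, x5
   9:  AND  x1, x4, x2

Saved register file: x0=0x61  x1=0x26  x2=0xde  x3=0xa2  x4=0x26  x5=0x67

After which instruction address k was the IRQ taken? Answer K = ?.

K = 7

after  0: x0=0x2f x1=0x26 x2=0x89 x3=0x00 x4=0x7c x5=0xc5  N=1 Z=0
after  1: x0=0xb9 x1=0x26 x2=0x89 x3=0x00 x4=0x7c x5=0xc5  N=1 Z=0
after  2: x0=0x61 x1=0x26 x2=0x89 x3=0x00 x4=0x7c x5=0xc5  N=0 Z=0
after  3: x0=0x61 x1=0x26 x2=0x89 x3=0xa2 x4=0x7c x5=0xc5  N=1 Z=0
after  4: x0=0x61 x1=0x26 x2=0xf5 x3=0xa2 x4=0x7c x5=0xc5  N=1 Z=0
after  5: x0=0x61 x1=0x26 x2=0xde x3=0xa2 x4=0x7c x5=0xc5  N=1 Z=0
after  6: x0=0x61 x1=0x26 x2=0xde x3=0xa2 x4=0x7c x5=0x67  N=0 Z=0
after  7: x0=0x61 x1=0x26 x2=0xde x3=0xa2 x4=0x26 x5=0x67  N=0 Z=0
-- IRQ taken; context saved, return-PC = 8 --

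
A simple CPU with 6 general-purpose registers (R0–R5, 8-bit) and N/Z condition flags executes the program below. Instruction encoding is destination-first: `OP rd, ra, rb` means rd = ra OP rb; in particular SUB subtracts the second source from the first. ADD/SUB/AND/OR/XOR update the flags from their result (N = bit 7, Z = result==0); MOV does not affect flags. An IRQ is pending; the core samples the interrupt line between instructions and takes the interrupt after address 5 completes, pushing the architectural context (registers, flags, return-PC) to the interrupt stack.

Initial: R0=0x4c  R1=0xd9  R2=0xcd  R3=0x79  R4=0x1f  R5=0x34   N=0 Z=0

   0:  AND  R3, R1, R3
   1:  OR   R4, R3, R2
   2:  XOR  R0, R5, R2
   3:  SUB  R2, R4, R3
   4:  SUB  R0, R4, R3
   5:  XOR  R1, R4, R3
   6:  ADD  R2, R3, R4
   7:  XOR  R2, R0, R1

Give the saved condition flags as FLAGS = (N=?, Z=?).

after  0: R0=0x4c R1=0xd9 R2=0xcd R3=0x59 R4=0x1f R5=0x34  N=0 Z=0
after  1: R0=0x4c R1=0xd9 R2=0xcd R3=0x59 R4=0xdd R5=0x34  N=1 Z=0
after  2: R0=0xf9 R1=0xd9 R2=0xcd R3=0x59 R4=0xdd R5=0x34  N=1 Z=0
after  3: R0=0xf9 R1=0xd9 R2=0x84 R3=0x59 R4=0xdd R5=0x34  N=1 Z=0
after  4: R0=0x84 R1=0xd9 R2=0x84 R3=0x59 R4=0xdd R5=0x34  N=1 Z=0
after  5: R0=0x84 R1=0x84 R2=0x84 R3=0x59 R4=0xdd R5=0x34  N=1 Z=0
-- IRQ taken; context saved, return-PC = 6 --

FLAGS = (N=1, Z=0)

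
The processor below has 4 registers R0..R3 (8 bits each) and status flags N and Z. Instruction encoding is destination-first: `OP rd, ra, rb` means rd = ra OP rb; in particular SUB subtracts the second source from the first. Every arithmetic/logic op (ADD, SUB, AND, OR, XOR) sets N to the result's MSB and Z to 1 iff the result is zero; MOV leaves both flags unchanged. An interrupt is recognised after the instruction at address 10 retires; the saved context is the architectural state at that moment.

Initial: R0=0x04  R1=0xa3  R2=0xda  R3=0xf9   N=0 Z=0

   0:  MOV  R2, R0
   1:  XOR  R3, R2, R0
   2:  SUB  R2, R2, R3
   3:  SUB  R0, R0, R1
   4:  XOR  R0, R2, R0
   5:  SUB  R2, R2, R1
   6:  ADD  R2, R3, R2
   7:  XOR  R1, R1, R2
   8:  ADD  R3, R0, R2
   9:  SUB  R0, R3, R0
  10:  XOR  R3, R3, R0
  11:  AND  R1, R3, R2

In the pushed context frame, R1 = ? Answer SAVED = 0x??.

after  0: R0=0x04 R1=0xa3 R2=0x04 R3=0xf9  N=0 Z=0
after  1: R0=0x04 R1=0xa3 R2=0x04 R3=0x00  N=0 Z=1
after  2: R0=0x04 R1=0xa3 R2=0x04 R3=0x00  N=0 Z=0
after  3: R0=0x61 R1=0xa3 R2=0x04 R3=0x00  N=0 Z=0
after  4: R0=0x65 R1=0xa3 R2=0x04 R3=0x00  N=0 Z=0
after  5: R0=0x65 R1=0xa3 R2=0x61 R3=0x00  N=0 Z=0
after  6: R0=0x65 R1=0xa3 R2=0x61 R3=0x00  N=0 Z=0
after  7: R0=0x65 R1=0xc2 R2=0x61 R3=0x00  N=1 Z=0
after  8: R0=0x65 R1=0xc2 R2=0x61 R3=0xc6  N=1 Z=0
after  9: R0=0x61 R1=0xc2 R2=0x61 R3=0xc6  N=0 Z=0
after 10: R0=0x61 R1=0xc2 R2=0x61 R3=0xa7  N=1 Z=0
-- IRQ taken; context saved, return-PC = 11 --

SAVED = 0xc2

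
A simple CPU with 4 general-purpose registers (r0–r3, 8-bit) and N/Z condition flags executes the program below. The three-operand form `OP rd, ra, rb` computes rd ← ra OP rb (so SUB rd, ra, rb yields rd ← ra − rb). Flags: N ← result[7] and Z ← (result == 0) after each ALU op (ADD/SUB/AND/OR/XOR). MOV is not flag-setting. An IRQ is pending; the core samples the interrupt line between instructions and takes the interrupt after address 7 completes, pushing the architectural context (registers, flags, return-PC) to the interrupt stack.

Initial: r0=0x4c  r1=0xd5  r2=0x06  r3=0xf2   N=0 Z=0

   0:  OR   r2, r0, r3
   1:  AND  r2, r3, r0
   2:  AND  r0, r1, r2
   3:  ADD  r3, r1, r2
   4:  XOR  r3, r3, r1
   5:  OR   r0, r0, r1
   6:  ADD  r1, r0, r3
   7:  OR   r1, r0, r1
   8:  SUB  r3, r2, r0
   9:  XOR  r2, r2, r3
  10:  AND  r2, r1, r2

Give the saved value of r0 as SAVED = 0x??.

SAVED = 0xd5

after  0: r0=0x4c r1=0xd5 r2=0xfe r3=0xf2  N=1 Z=0
after  1: r0=0x4c r1=0xd5 r2=0x40 r3=0xf2  N=0 Z=0
after  2: r0=0x40 r1=0xd5 r2=0x40 r3=0xf2  N=0 Z=0
after  3: r0=0x40 r1=0xd5 r2=0x40 r3=0x15  N=0 Z=0
after  4: r0=0x40 r1=0xd5 r2=0x40 r3=0xc0  N=1 Z=0
after  5: r0=0xd5 r1=0xd5 r2=0x40 r3=0xc0  N=1 Z=0
after  6: r0=0xd5 r1=0x95 r2=0x40 r3=0xc0  N=1 Z=0
after  7: r0=0xd5 r1=0xd5 r2=0x40 r3=0xc0  N=1 Z=0
-- IRQ taken; context saved, return-PC = 8 --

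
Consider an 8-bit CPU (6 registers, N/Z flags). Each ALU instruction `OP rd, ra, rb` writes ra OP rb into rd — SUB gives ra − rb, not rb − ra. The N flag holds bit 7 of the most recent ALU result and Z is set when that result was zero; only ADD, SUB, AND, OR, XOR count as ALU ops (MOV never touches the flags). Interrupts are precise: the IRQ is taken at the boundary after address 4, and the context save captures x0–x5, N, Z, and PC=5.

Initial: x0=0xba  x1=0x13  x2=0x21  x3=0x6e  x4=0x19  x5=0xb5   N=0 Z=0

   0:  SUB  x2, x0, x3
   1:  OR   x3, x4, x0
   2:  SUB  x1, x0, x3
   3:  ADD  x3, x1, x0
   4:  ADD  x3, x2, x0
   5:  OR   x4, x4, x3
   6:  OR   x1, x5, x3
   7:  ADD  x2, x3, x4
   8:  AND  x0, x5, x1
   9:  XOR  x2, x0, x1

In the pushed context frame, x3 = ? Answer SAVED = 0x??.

after  0: x0=0xba x1=0x13 x2=0x4c x3=0x6e x4=0x19 x5=0xb5  N=0 Z=0
after  1: x0=0xba x1=0x13 x2=0x4c x3=0xbb x4=0x19 x5=0xb5  N=1 Z=0
after  2: x0=0xba x1=0xff x2=0x4c x3=0xbb x4=0x19 x5=0xb5  N=1 Z=0
after  3: x0=0xba x1=0xff x2=0x4c x3=0xb9 x4=0x19 x5=0xb5  N=1 Z=0
after  4: x0=0xba x1=0xff x2=0x4c x3=0x06 x4=0x19 x5=0xb5  N=0 Z=0
-- IRQ taken; context saved, return-PC = 5 --

SAVED = 0x06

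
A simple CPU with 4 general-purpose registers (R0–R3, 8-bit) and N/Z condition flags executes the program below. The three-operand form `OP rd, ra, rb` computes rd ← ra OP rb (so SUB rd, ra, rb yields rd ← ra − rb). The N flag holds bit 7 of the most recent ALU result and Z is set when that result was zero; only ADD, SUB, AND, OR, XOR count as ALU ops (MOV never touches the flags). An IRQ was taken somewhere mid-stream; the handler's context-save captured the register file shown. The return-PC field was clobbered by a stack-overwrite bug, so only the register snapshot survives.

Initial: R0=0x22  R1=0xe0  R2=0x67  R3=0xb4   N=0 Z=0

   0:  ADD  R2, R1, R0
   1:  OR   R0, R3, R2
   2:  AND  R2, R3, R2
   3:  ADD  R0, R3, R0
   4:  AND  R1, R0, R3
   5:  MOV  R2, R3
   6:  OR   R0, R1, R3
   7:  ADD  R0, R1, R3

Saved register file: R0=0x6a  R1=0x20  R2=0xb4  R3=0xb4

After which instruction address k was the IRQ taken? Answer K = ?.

K = 5

after  0: R0=0x22 R1=0xe0 R2=0x02 R3=0xb4  N=0 Z=0
after  1: R0=0xb6 R1=0xe0 R2=0x02 R3=0xb4  N=1 Z=0
after  2: R0=0xb6 R1=0xe0 R2=0x00 R3=0xb4  N=0 Z=1
after  3: R0=0x6a R1=0xe0 R2=0x00 R3=0xb4  N=0 Z=0
after  4: R0=0x6a R1=0x20 R2=0x00 R3=0xb4  N=0 Z=0
after  5: R0=0x6a R1=0x20 R2=0xb4 R3=0xb4  N=0 Z=0
-- IRQ taken; context saved, return-PC = 6 --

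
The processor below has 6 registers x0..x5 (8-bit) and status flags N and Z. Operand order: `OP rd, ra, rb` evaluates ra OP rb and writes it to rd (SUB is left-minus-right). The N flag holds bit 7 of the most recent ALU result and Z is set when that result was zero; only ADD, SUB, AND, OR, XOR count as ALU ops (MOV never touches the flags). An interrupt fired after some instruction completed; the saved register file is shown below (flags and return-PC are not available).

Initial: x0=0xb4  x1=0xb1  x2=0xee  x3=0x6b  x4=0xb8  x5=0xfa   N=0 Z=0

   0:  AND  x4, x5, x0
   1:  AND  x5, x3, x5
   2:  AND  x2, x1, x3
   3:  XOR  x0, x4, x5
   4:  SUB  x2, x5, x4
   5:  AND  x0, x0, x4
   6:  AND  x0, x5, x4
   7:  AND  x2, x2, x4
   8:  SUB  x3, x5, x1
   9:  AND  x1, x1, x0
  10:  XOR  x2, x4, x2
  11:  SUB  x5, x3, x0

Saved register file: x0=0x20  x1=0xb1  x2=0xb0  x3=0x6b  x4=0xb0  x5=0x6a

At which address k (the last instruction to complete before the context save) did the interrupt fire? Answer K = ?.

K = 7

after  0: x0=0xb4 x1=0xb1 x2=0xee x3=0x6b x4=0xb0 x5=0xfa  N=1 Z=0
after  1: x0=0xb4 x1=0xb1 x2=0xee x3=0x6b x4=0xb0 x5=0x6a  N=0 Z=0
after  2: x0=0xb4 x1=0xb1 x2=0x21 x3=0x6b x4=0xb0 x5=0x6a  N=0 Z=0
after  3: x0=0xda x1=0xb1 x2=0x21 x3=0x6b x4=0xb0 x5=0x6a  N=1 Z=0
after  4: x0=0xda x1=0xb1 x2=0xba x3=0x6b x4=0xb0 x5=0x6a  N=1 Z=0
after  5: x0=0x90 x1=0xb1 x2=0xba x3=0x6b x4=0xb0 x5=0x6a  N=1 Z=0
after  6: x0=0x20 x1=0xb1 x2=0xba x3=0x6b x4=0xb0 x5=0x6a  N=0 Z=0
after  7: x0=0x20 x1=0xb1 x2=0xb0 x3=0x6b x4=0xb0 x5=0x6a  N=1 Z=0
-- IRQ taken; context saved, return-PC = 8 --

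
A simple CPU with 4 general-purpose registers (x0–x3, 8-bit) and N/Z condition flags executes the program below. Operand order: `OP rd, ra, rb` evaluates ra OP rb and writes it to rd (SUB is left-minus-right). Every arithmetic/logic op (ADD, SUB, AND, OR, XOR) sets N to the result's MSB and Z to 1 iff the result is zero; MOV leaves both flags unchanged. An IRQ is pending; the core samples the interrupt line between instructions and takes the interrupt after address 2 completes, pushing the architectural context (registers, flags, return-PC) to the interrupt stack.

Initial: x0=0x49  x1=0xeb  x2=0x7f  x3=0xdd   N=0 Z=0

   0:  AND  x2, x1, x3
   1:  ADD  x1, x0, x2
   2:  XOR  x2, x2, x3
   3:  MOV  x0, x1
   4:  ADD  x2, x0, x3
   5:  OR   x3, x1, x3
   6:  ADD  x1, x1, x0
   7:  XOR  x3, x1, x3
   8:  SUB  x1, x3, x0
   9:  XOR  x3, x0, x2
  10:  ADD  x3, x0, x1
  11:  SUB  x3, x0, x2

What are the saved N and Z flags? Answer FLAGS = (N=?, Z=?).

FLAGS = (N=0, Z=0)

after  0: x0=0x49 x1=0xeb x2=0xc9 x3=0xdd  N=1 Z=0
after  1: x0=0x49 x1=0x12 x2=0xc9 x3=0xdd  N=0 Z=0
after  2: x0=0x49 x1=0x12 x2=0x14 x3=0xdd  N=0 Z=0
-- IRQ taken; context saved, return-PC = 3 --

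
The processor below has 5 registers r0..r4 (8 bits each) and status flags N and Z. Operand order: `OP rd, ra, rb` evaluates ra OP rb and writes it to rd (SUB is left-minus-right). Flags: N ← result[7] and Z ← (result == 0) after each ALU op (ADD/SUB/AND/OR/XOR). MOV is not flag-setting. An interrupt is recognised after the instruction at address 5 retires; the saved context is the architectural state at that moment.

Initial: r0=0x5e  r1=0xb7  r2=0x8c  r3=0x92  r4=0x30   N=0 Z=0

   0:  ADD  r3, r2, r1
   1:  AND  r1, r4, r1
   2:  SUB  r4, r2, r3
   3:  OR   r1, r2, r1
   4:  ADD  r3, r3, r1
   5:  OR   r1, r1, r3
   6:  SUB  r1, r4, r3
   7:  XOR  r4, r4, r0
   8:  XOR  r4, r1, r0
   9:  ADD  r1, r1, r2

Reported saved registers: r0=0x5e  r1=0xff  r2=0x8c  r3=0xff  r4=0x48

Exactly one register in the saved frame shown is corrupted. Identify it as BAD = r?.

BAD = r4

after  0: r0=0x5e r1=0xb7 r2=0x8c r3=0x43 r4=0x30  N=0 Z=0
after  1: r0=0x5e r1=0x30 r2=0x8c r3=0x43 r4=0x30  N=0 Z=0
after  2: r0=0x5e r1=0x30 r2=0x8c r3=0x43 r4=0x49  N=0 Z=0
after  3: r0=0x5e r1=0xbc r2=0x8c r3=0x43 r4=0x49  N=1 Z=0
after  4: r0=0x5e r1=0xbc r2=0x8c r3=0xff r4=0x49  N=1 Z=0
after  5: r0=0x5e r1=0xff r2=0x8c r3=0xff r4=0x49  N=1 Z=0
-- IRQ taken; context saved, return-PC = 6 --
mismatch: r4: reported 0x48 vs actual 0x49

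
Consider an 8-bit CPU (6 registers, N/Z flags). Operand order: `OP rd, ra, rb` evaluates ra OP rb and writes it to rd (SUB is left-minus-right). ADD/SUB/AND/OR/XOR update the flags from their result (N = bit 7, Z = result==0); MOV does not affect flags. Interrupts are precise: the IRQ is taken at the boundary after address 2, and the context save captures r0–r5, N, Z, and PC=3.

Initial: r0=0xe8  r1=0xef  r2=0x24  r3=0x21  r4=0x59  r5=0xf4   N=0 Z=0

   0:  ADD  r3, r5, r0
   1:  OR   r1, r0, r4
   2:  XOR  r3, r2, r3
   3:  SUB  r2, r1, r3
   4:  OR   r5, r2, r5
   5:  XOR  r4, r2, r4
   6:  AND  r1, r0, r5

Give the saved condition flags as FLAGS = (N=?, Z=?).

FLAGS = (N=1, Z=0)

after  0: r0=0xe8 r1=0xef r2=0x24 r3=0xdc r4=0x59 r5=0xf4  N=1 Z=0
after  1: r0=0xe8 r1=0xf9 r2=0x24 r3=0xdc r4=0x59 r5=0xf4  N=1 Z=0
after  2: r0=0xe8 r1=0xf9 r2=0x24 r3=0xf8 r4=0x59 r5=0xf4  N=1 Z=0
-- IRQ taken; context saved, return-PC = 3 --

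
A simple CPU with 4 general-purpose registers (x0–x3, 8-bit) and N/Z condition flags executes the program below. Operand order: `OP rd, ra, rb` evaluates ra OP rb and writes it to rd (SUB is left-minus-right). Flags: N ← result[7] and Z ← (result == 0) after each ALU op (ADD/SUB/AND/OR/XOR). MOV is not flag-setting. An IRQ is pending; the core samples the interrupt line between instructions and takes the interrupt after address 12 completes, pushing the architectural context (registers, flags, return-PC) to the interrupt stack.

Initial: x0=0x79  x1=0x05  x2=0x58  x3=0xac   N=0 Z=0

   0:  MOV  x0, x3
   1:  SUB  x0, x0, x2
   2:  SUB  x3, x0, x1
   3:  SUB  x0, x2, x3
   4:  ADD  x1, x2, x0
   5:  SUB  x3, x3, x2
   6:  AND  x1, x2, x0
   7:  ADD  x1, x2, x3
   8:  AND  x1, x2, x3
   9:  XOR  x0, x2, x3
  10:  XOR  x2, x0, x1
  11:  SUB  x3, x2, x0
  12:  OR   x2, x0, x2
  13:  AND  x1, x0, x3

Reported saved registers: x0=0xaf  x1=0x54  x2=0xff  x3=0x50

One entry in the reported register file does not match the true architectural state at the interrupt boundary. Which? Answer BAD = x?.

BAD = x1

after  0: x0=0xac x1=0x05 x2=0x58 x3=0xac  N=0 Z=0
after  1: x0=0x54 x1=0x05 x2=0x58 x3=0xac  N=0 Z=0
after  2: x0=0x54 x1=0x05 x2=0x58 x3=0x4f  N=0 Z=0
after  3: x0=0x09 x1=0x05 x2=0x58 x3=0x4f  N=0 Z=0
after  4: x0=0x09 x1=0x61 x2=0x58 x3=0x4f  N=0 Z=0
after  5: x0=0x09 x1=0x61 x2=0x58 x3=0xf7  N=1 Z=0
after  6: x0=0x09 x1=0x08 x2=0x58 x3=0xf7  N=0 Z=0
after  7: x0=0x09 x1=0x4f x2=0x58 x3=0xf7  N=0 Z=0
after  8: x0=0x09 x1=0x50 x2=0x58 x3=0xf7  N=0 Z=0
after  9: x0=0xaf x1=0x50 x2=0x58 x3=0xf7  N=1 Z=0
after 10: x0=0xaf x1=0x50 x2=0xff x3=0xf7  N=1 Z=0
after 11: x0=0xaf x1=0x50 x2=0xff x3=0x50  N=0 Z=0
after 12: x0=0xaf x1=0x50 x2=0xff x3=0x50  N=1 Z=0
-- IRQ taken; context saved, return-PC = 13 --
mismatch: x1: reported 0x54 vs actual 0x50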